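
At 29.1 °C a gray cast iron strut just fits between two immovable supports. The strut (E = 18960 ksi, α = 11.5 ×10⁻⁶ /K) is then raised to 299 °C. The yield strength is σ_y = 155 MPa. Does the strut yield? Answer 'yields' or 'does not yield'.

E = 18960 ksi = 130.7 GPa.
ΔT = 269.9 K. Constrained thermal stress σ = E·α·ΔT = 130.7×10³ MPa × 11.5×10⁻⁶ × 269.9 = 406 MPa (compressive).
Compare to σ_y = 155 MPa: σ ≥ σ_y, so it yields.

yields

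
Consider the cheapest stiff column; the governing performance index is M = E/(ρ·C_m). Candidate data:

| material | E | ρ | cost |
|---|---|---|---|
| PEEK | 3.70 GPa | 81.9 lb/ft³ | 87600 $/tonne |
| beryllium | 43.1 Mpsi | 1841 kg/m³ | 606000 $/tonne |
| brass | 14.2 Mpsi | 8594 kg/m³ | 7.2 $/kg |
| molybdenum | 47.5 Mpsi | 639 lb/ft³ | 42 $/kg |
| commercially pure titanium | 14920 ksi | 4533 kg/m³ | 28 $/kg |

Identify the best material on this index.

brass

In SI units:
  PEEK: E = 3.700 GPa, ρ = 1312 kg/m³, cost = 87.60 $/kg
  beryllium: E = 297.2 GPa, ρ = 1841 kg/m³, cost = 606.0 $/kg
  brass: E = 97.91 GPa, ρ = 8594 kg/m³, cost = 7.200 $/kg
  molybdenum: E = 327.5 GPa, ρ = 10240 kg/m³, cost = 42.00 $/kg
  commercially pure titanium: E = 102.9 GPa, ρ = 4533 kg/m³, cost = 28.00 $/kg
  brass: M = 1.58 MN·m per $
  commercially pure titanium: M = 0.810 MN·m per $
  molybdenum: M = 0.762 MN·m per $
  beryllium: M = 0.266 MN·m per $
  PEEK: M = 0.0322 MN·m per $
Brass has the largest M.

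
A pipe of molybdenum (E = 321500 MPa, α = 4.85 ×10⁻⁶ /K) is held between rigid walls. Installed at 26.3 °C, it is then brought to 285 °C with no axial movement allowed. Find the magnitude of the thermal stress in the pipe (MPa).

403 MPa

E = 321500 MPa = 321.5 GPa.
ΔT = 258.7 K. Constrained thermal stress σ = E·α·ΔT = 321.5×10³ MPa × 4.85×10⁻⁶ × 258.7 = 403 MPa (compressive).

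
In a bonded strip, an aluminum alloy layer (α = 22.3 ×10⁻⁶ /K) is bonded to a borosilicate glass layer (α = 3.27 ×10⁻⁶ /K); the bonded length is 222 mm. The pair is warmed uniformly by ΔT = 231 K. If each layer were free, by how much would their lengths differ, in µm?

976 µm

Δα = |22.3 − 3.27|×10⁻⁶/K = 19.0×10⁻⁶/K.
ΔL_mismatch = Δα·L·ΔT = 19.0×10⁻⁶ × 222.0 mm × 231.0 K = 976 µm.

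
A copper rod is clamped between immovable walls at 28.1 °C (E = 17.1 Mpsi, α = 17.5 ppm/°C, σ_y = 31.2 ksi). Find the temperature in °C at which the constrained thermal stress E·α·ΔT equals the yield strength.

E = 17.1 Mpsi = 117.9 GPa.
σ_y = 31.2 ksi = 215.1 MPa.
E·α·ΔT = 215.1 MPa ⇒ ΔT = 215.1 / (117.9×10³ × 17.5×10⁻⁶) = 104.3 K.
T = 28.1 + 104.3 = 132.4 °C.

132 °C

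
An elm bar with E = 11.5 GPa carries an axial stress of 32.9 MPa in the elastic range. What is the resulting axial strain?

ε = σ/E = 32.9 / 11500 = 2.86×10⁻³.

2.86×10⁻³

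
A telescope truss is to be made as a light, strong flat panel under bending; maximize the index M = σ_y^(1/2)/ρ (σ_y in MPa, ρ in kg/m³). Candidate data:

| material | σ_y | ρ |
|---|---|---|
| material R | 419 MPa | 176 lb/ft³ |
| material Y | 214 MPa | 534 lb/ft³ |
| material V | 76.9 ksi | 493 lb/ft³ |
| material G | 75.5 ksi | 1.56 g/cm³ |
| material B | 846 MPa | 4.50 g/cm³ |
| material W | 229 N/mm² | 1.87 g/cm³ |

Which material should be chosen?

After converting to SI:
  material R: σ_y = 419.0 MPa, ρ = 2819 kg/m³
  material Y: σ_y = 214.0 MPa, ρ = 8554 kg/m³
  material V: σ_y = 530.2 MPa, ρ = 7897 kg/m³
  material G: σ_y = 520.6 MPa, ρ = 1560 kg/m³
  material B: σ_y = 846.0 MPa, ρ = 4500 kg/m³
  material W: σ_y = 229.0 MPa, ρ = 1870 kg/m³
  material G: M = 14.6×10⁻³
  material W: M = 8.09×10⁻³
  material R: M = 7.26×10⁻³
  material B: M = 6.46×10⁻³
  material V: M = 2.92×10⁻³
  material Y: M = 1.71×10⁻³
Highest index: material G.

material G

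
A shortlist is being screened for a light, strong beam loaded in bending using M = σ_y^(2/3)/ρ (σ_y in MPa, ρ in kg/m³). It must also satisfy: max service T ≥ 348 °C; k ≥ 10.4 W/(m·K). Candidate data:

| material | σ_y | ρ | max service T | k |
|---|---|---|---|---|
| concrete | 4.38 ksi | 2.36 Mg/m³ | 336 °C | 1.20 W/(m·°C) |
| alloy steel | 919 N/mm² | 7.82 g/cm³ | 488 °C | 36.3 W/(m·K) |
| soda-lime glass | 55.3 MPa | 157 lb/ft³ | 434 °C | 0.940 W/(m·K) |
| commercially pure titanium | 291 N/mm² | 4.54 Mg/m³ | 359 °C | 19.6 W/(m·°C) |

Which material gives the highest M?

alloy steel

Screen on constraints: max service T ≥ 348 °C; k ≥ 10.4 W/(m·K). Survivors: alloy steel, commercially pure titanium.
Convert each candidate to consistent units, then evaluate M:
  alloy steel: σ_y = 919.0 MPa, ρ = 7820 kg/m³
  commercially pure titanium: σ_y = 291.0 MPa, ρ = 4540 kg/m³
  alloy steel: M = 12.1×10⁻³
  commercially pure titanium: M = 9.67×10⁻³
Highest index: alloy steel.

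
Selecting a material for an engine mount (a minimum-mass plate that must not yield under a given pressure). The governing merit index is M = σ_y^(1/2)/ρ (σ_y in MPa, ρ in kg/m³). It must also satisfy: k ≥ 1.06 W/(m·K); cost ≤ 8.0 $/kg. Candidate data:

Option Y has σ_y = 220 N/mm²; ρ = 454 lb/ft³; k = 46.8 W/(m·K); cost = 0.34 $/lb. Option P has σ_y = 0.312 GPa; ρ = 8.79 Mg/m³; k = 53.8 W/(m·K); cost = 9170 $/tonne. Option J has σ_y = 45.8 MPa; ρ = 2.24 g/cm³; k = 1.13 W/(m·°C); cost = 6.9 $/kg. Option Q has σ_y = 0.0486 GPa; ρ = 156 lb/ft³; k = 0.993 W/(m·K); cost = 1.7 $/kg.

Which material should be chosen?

option J

Screen on constraints: k ≥ 1.06 W/(m·K); cost ≤ 8.0 $/kg. Survivors: option Y, option J.
After converting to SI:
  option Y: σ_y = 220.0 MPa, ρ = 7272 kg/m³
  option J: σ_y = 45.80 MPa, ρ = 2240 kg/m³
  option J: M = 3.02×10⁻³
  option Y: M = 2.04×10⁻³
Option J ranks first.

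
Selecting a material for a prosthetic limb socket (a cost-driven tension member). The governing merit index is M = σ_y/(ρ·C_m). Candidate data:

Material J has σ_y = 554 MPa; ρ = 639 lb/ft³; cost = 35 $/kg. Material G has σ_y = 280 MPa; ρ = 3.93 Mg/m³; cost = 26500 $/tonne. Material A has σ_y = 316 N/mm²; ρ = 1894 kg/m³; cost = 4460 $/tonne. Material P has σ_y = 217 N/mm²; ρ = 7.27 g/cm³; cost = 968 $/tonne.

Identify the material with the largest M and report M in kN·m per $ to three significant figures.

material A, M = 37.4 kN·m per $

Putting every candidate on a common basis:
  material J: σ_y = 554.0 MPa, ρ = 10240 kg/m³, cost = 35.00 $/kg
  material G: σ_y = 280.0 MPa, ρ = 3930 kg/m³, cost = 26.50 $/kg
  material A: σ_y = 316.0 MPa, ρ = 1894 kg/m³, cost = 4.460 $/kg
  material P: σ_y = 217.0 MPa, ρ = 7270 kg/m³, cost = 0.9680 $/kg
  material A: M = 37.4 kN·m per $
  material P: M = 30.8 kN·m per $
  material G: M = 2.69 kN·m per $
  material J: M = 1.55 kN·m per $
Material A ranks first.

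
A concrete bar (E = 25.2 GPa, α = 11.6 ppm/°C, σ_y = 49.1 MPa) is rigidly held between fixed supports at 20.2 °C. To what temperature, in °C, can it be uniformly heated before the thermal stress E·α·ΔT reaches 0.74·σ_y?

E·α·ΔT = 36.33 MPa ⇒ ΔT = 36.33 / (25.20×10³ × 11.6×10⁻⁶) = 124.3 K.
T = 20.2 + 124.3 = 144.5 °C.

144 °C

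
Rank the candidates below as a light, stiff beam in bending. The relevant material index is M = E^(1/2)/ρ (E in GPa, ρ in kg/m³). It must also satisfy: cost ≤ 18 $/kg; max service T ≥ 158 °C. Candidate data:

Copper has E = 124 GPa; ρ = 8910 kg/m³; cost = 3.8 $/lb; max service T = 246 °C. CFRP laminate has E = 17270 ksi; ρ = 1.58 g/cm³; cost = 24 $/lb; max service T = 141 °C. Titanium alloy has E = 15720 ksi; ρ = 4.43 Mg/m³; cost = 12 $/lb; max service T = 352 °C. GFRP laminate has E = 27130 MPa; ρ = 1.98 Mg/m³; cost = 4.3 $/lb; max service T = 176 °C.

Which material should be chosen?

Screen on constraints: cost ≤ 18 $/kg; max service T ≥ 158 °C. Survivors: copper, GFRP laminate.
After converting to SI:
  copper: E = 124.0 GPa, ρ = 8910 kg/m³
  GFRP laminate: E = 27.13 GPa, ρ = 1980 kg/m³
  GFRP laminate: M = 2.63×10⁻³
  copper: M = 1.25×10⁻³
GFRP laminate has the largest M.

GFRP laminate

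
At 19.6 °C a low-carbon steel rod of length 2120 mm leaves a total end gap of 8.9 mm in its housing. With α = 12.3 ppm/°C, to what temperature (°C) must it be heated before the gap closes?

α·L₀·ΔT = 8.9 mm ⇒ ΔT = 8.9 / (12.3×10⁻⁶ × 2120.0) = 341.3 K.
T = 19.6 + 341.3 = 360.9 °C.

361 °C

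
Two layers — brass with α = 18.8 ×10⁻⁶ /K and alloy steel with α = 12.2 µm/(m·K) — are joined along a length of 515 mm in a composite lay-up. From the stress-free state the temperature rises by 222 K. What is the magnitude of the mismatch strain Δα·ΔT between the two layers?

1.47×10⁻³

Δα = |18.8 − 12.2|×10⁻⁶/K = 6.60×10⁻⁶/K.
Mismatch strain = Δα·ΔT = 6.60×10⁻⁶ × 222.0 = 1.47×10⁻³.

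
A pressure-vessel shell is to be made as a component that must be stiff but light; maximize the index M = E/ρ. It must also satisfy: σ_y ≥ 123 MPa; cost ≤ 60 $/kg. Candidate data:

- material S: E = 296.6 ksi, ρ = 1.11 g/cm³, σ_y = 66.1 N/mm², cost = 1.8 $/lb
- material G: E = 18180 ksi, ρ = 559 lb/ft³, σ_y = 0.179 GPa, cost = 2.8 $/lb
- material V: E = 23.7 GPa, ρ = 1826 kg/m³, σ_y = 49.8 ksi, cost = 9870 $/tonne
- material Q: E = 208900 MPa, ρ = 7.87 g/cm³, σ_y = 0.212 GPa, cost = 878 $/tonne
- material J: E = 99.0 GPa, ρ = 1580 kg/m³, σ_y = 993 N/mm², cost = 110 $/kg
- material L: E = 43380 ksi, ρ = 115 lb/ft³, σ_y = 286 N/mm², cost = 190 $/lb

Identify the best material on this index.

material Q

Screen on constraints: σ_y ≥ 123 MPa; cost ≤ 60 $/kg. Survivors: material G, material V, material Q.
Putting every candidate on a common basis:
  material G: E = 125.3 GPa, ρ = 8954 kg/m³
  material V: E = 23.70 GPa, ρ = 1826 kg/m³
  material Q: E = 208.9 GPa, ρ = 7870 kg/m³
  material Q: M = 26.5 MN·m/kg
  material G: M = 14.0 MN·m/kg
  material V: M = 13.0 MN·m/kg
Highest index: material Q.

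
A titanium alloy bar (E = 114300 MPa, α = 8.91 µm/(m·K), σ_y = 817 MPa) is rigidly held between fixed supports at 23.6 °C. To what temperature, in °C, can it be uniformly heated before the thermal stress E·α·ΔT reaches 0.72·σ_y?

E = 114300 MPa = 114.3 GPa.
E·α·ΔT = 588.2 MPa ⇒ ΔT = 588.2 / (114.3×10³ × 8.91×10⁻⁶) = 577.6 K.
T = 23.6 + 577.6 = 601.2 °C.

601 °C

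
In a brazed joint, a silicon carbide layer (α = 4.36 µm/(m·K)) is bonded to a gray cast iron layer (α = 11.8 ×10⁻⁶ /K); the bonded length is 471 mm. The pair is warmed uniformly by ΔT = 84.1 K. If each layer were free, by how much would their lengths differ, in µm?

Δα = |4.36 − 11.8|×10⁻⁶/K = 7.44×10⁻⁶/K.
ΔL_mismatch = Δα·L·ΔT = 7.44×10⁻⁶ × 471.0 mm × 84.1 K = 295 µm.

295 µm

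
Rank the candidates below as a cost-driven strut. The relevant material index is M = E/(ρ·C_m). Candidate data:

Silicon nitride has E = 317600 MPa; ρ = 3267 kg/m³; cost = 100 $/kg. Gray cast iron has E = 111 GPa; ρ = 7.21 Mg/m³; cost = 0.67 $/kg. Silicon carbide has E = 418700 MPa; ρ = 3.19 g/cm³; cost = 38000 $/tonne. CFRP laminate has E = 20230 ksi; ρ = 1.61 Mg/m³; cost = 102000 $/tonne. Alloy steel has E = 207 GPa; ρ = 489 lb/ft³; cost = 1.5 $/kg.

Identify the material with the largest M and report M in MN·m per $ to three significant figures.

gray cast iron, M = 23.0 MN·m per $

Convert each candidate to consistent units, then evaluate M:
  silicon nitride: E = 317.6 GPa, ρ = 3267 kg/m³, cost = 100.0 $/kg
  gray cast iron: E = 111.0 GPa, ρ = 7210 kg/m³, cost = 0.6700 $/kg
  silicon carbide: E = 418.7 GPa, ρ = 3190 kg/m³, cost = 38.00 $/kg
  CFRP laminate: E = 139.5 GPa, ρ = 1610 kg/m³, cost = 102.0 $/kg
  alloy steel: E = 207.0 GPa, ρ = 7833 kg/m³, cost = 1.500 $/kg
  gray cast iron: M = 23.0 MN·m per $
  alloy steel: M = 17.6 MN·m per $
  silicon carbide: M = 3.45 MN·m per $
  silicon nitride: M = 0.972 MN·m per $
  CFRP laminate: M = 0.849 MN·m per $
Gray cast iron ranks first.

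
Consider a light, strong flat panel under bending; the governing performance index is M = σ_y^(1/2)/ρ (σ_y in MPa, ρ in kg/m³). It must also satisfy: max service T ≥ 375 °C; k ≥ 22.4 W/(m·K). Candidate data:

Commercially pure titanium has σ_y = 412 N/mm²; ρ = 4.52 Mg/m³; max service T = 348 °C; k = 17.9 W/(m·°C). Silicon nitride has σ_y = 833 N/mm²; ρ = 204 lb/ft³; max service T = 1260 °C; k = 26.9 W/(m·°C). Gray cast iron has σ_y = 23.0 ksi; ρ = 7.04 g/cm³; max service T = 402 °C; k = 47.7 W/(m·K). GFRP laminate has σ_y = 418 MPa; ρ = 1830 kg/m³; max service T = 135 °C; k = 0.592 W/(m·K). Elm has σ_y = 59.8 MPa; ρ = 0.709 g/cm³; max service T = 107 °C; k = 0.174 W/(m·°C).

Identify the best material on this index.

Screen on constraints: max service T ≥ 375 °C; k ≥ 22.4 W/(m·K). Survivors: silicon nitride, gray cast iron.
Convert each candidate to consistent units, then evaluate M:
  silicon nitride: σ_y = 833.0 MPa, ρ = 3268 kg/m³
  gray cast iron: σ_y = 158.6 MPa, ρ = 7040 kg/m³
  silicon nitride: M = 8.83×10⁻³
  gray cast iron: M = 1.79×10⁻³
Silicon nitride ranks first.

silicon nitride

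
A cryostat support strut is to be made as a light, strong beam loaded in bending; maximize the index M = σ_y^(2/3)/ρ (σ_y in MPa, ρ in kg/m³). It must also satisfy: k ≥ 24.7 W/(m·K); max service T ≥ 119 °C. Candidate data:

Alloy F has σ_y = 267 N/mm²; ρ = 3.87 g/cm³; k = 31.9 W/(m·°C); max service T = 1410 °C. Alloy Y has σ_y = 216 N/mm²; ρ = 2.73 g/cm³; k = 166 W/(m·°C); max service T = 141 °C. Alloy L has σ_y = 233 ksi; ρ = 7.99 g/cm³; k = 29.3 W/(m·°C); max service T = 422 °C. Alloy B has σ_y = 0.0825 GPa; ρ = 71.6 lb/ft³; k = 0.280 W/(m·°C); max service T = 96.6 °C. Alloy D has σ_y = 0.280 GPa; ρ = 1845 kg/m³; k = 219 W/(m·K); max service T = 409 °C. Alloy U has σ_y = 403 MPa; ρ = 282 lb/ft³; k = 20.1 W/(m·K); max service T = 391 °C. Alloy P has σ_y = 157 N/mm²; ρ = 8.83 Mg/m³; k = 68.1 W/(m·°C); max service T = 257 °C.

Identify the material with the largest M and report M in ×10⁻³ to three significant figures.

alloy D, M = 23.2×10⁻³

Screen on constraints: k ≥ 24.7 W/(m·K); max service T ≥ 119 °C. Survivors: alloy F, alloy Y, alloy L, alloy D, alloy P.
After converting to SI:
  alloy F: σ_y = 267.0 MPa, ρ = 3870 kg/m³
  alloy Y: σ_y = 216.0 MPa, ρ = 2730 kg/m³
  alloy L: σ_y = 1606 MPa, ρ = 7990 kg/m³
  alloy D: σ_y = 280.0 MPa, ρ = 1845 kg/m³
  alloy P: σ_y = 157.0 MPa, ρ = 8830 kg/m³
  alloy D: M = 23.2×10⁻³
  alloy L: M = 17.2×10⁻³
  alloy Y: M = 13.2×10⁻³
  alloy F: M = 10.7×10⁻³
  alloy P: M = 3.30×10⁻³
Highest index: alloy D.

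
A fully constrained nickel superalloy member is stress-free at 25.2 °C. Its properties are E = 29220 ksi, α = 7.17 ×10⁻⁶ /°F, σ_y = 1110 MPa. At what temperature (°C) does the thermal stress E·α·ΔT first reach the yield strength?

E = 29220 ksi = 201.5 GPa.
α = 7.17×10⁻⁶/°F × 9/5 = 12.9×10⁻⁶/K.
E·α·ΔT = 1110 MPa ⇒ ΔT = 1110 / (201.5×10³ × 12.9×10⁻⁶) = 426.9 K.
T = 25.2 + 426.9 = 452.1 °C.

452 °C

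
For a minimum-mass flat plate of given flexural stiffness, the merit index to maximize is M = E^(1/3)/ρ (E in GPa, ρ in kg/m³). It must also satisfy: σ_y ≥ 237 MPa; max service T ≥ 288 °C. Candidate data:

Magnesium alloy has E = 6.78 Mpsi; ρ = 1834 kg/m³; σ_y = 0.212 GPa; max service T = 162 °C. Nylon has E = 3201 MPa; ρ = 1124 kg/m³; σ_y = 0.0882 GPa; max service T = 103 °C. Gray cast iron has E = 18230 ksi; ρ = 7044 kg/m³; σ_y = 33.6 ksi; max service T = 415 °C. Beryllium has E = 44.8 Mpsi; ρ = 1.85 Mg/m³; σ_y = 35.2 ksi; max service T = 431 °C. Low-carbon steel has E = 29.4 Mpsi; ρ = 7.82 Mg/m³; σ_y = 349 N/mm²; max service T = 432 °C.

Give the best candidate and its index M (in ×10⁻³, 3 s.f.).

beryllium, M = 3.65×10⁻³

Screen on constraints: σ_y ≥ 237 MPa; max service T ≥ 288 °C. Survivors: beryllium, low-carbon steel.
Convert each candidate to consistent units, then evaluate M:
  beryllium: E = 308.9 GPa, ρ = 1850 kg/m³
  low-carbon steel: E = 202.7 GPa, ρ = 7820 kg/m³
  beryllium: M = 3.65×10⁻³
  low-carbon steel: M = 0.751×10⁻³
The maximum is for beryllium.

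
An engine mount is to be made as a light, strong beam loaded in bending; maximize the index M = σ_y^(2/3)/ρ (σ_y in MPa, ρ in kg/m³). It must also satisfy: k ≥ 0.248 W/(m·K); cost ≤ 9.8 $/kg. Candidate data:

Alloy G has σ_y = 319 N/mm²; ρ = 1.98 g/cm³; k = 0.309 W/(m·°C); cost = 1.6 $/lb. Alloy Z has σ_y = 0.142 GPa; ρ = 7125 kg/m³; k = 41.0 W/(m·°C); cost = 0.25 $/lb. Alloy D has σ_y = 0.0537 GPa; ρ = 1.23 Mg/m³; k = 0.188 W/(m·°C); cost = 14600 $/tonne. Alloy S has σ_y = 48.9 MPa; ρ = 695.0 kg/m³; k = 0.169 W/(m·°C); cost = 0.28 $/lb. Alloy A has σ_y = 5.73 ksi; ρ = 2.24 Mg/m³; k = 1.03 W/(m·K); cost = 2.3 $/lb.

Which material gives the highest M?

Screen on constraints: k ≥ 0.248 W/(m·K); cost ≤ 9.8 $/kg. Survivors: alloy G, alloy Z, alloy A.
Putting every candidate on a common basis:
  alloy G: σ_y = 319.0 MPa, ρ = 1980 kg/m³
  alloy Z: σ_y = 142.0 MPa, ρ = 7125 kg/m³
  alloy A: σ_y = 39.51 MPa, ρ = 2240 kg/m³
  alloy G: M = 23.6×10⁻³
  alloy A: M = 5.18×10⁻³
  alloy Z: M = 3.82×10⁻³
Alloy G has the largest M.

alloy G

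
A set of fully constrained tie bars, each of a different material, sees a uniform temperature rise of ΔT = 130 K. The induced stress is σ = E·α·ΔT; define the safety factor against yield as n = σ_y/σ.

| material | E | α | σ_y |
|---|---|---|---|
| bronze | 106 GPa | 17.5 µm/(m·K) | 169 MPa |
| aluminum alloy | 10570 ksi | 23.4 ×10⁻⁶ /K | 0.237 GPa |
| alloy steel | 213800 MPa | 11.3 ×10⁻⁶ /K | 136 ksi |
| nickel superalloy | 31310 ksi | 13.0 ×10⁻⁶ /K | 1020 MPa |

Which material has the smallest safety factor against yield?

In consistent units (E in GPa, α in ×10⁻⁶/K, σ_y in MPa):
  bronze: E = 106.0, α = 17.5, σ_y = 169.0 → σ = 241 MPa, n = 0.701
  aluminum alloy: E = 72.88, α = 23.4, σ_y = 237.0 → σ = 222 MPa, n = 1.07
  alloy steel: E = 213.8, α = 11.3, σ_y = 937.7 → σ = 314 MPa, n = 2.99
  nickel superalloy: E = 215.9, α = 13.0, σ_y = 1020 → σ = 365 MPa, n = 2.80
Smallest n: bronze with n = 0.701.

bronze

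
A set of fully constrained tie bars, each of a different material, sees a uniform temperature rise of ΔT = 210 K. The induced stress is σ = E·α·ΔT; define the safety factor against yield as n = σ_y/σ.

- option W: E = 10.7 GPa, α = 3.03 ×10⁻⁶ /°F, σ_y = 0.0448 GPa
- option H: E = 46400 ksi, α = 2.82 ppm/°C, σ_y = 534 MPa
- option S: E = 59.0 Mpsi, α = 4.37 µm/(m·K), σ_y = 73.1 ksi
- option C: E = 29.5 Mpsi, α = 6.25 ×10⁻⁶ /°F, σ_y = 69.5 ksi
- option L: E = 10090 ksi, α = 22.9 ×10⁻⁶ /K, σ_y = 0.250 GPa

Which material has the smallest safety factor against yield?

option L

Converting E to GPa, α to ×10⁻⁶/K, σ_y to MPa, then σ and n for each:
  option W: E = 10.70, α = 5.45, σ_y = 44.80 → σ = 12.3 MPa, n = 3.66
  option H: E = 319.9, α = 2.82, σ_y = 534.0 → σ = 189 MPa, n = 2.82
  option S: E = 406.8, α = 4.37, σ_y = 504.0 → σ = 373 MPa, n = 1.35
  option C: E = 203.4, α = 11.2, σ_y = 479.2 → σ = 481 MPa, n = 0.997
  option L: E = 69.57, α = 22.9, σ_y = 250.0 → σ = 335 MPa, n = 0.747
Option L has the lowest safety factor, n = 0.747.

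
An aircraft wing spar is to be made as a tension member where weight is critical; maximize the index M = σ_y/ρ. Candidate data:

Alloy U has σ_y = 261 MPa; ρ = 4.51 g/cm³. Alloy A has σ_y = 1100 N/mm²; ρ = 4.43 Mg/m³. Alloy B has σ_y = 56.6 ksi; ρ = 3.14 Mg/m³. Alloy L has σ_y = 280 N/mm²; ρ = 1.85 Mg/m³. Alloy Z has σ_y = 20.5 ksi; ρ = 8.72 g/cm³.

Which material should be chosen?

alloy A

Putting every candidate on a common basis:
  alloy U: σ_y = 261.0 MPa, ρ = 4510 kg/m³
  alloy A: σ_y = 1100 MPa, ρ = 4430 kg/m³
  alloy B: σ_y = 390.2 MPa, ρ = 3140 kg/m³
  alloy L: σ_y = 280.0 MPa, ρ = 1850 kg/m³
  alloy Z: σ_y = 141.3 MPa, ρ = 8720 kg/m³
  alloy A: M = 248 kN·m/kg
  alloy L: M = 151 kN·m/kg
  alloy B: M = 124 kN·m/kg
  alloy U: M = 57.9 kN·m/kg
  alloy Z: M = 16.2 kN·m/kg
Alloy A has the largest M.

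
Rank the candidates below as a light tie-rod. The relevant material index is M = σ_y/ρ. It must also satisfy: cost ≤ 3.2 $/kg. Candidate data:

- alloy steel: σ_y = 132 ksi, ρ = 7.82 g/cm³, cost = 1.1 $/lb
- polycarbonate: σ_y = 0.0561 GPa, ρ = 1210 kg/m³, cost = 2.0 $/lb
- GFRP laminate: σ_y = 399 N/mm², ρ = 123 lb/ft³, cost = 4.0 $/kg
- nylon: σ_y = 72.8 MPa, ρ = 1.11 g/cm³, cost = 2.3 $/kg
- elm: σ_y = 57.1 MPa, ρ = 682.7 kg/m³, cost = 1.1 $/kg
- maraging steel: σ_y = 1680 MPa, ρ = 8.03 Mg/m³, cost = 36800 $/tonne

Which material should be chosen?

alloy steel

Screen on constraints: cost ≤ 3.2 $/kg. Survivors: alloy steel, nylon, elm.
Normalizing units and computing the index:
  alloy steel: σ_y = 910.1 MPa, ρ = 7820 kg/m³
  nylon: σ_y = 72.80 MPa, ρ = 1110 kg/m³
  elm: σ_y = 57.10 MPa, ρ = 682.7 kg/m³
  alloy steel: M = 116 kN·m/kg
  elm: M = 83.6 kN·m/kg
  nylon: M = 65.6 kN·m/kg
Highest index: alloy steel.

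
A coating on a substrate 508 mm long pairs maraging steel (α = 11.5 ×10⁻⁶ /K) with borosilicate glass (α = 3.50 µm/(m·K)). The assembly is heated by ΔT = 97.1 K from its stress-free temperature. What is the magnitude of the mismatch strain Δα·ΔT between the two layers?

Δα = |11.5 − 3.50|×10⁻⁶/K = 8.00×10⁻⁶/K.
Mismatch strain = Δα·ΔT = 8.00×10⁻⁶ × 97.1 = 7.77×10⁻⁴.

7.77×10⁻⁴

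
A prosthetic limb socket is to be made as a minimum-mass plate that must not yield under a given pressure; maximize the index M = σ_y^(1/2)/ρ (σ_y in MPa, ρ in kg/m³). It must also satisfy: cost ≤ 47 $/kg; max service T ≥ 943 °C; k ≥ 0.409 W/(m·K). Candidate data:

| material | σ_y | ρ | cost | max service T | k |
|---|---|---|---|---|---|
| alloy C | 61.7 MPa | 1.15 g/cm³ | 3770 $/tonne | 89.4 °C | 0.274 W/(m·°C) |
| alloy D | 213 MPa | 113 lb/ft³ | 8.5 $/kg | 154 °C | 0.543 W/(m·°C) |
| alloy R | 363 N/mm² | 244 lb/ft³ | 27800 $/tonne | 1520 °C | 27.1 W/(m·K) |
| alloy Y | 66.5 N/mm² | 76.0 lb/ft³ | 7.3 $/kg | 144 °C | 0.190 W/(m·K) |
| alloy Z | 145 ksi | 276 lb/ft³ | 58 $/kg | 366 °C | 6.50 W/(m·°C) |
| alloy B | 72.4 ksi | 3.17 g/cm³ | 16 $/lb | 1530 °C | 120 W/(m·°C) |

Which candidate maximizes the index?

alloy B

Screen on constraints: cost ≤ 47 $/kg; max service T ≥ 943 °C; k ≥ 0.409 W/(m·K). Survivors: alloy R, alloy B.
Putting every candidate on a common basis:
  alloy R: σ_y = 363.0 MPa, ρ = 3909 kg/m³
  alloy B: σ_y = 499.2 MPa, ρ = 3170 kg/m³
  alloy B: M = 7.05×10⁻³
  alloy R: M = 4.87×10⁻³
Alloy B ranks first.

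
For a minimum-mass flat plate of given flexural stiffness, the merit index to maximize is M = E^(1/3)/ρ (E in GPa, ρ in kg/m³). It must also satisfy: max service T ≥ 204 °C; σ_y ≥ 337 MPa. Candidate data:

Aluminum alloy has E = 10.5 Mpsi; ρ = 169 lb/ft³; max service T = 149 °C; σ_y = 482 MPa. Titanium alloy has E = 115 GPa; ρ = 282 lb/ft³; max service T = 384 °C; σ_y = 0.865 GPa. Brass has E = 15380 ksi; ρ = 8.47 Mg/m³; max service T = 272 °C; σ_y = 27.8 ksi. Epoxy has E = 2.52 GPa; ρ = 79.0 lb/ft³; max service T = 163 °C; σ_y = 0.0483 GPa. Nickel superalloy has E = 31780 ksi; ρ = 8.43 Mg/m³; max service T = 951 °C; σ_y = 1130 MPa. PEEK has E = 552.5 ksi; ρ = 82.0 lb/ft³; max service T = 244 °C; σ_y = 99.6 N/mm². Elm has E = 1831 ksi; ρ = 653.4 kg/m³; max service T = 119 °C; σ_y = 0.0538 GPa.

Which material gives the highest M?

titanium alloy

Screen on constraints: max service T ≥ 204 °C; σ_y ≥ 337 MPa. Survivors: titanium alloy, nickel superalloy.
Convert each candidate to consistent units, then evaluate M:
  titanium alloy: E = 115.0 GPa, ρ = 4517 kg/m³
  nickel superalloy: E = 219.1 GPa, ρ = 8430 kg/m³
  titanium alloy: M = 1.08×10⁻³
  nickel superalloy: M = 0.715×10⁻³
Titanium alloy has the largest M.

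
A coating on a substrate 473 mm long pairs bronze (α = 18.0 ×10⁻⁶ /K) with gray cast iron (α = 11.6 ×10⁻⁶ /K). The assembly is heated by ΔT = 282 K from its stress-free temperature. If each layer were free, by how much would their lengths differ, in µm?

854 µm

Δα = |18.0 − 11.6|×10⁻⁶/K = 6.40×10⁻⁶/K.
ΔL_mismatch = Δα·L·ΔT = 6.40×10⁻⁶ × 473.0 mm × 282.0 K = 854 µm.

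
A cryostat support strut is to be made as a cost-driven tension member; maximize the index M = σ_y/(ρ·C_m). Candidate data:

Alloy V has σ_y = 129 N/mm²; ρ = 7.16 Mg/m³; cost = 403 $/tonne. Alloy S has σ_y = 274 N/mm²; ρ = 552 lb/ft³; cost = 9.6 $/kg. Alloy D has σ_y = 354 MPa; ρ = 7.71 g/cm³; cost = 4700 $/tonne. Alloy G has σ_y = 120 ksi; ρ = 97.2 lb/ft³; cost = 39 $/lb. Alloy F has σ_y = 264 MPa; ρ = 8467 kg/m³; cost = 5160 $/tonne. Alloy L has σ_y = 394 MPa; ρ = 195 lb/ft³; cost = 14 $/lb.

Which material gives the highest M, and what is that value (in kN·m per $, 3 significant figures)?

Putting every candidate on a common basis:
  alloy V: σ_y = 129.0 MPa, ρ = 7160 kg/m³, cost = 0.4030 $/kg
  alloy S: σ_y = 274.0 MPa, ρ = 8842 kg/m³, cost = 9.600 $/kg
  alloy D: σ_y = 354.0 MPa, ρ = 7710 kg/m³, cost = 4.700 $/kg
  alloy G: σ_y = 827.4 MPa, ρ = 1557 kg/m³, cost = 85.98 $/kg
  alloy F: σ_y = 264.0 MPa, ρ = 8467 kg/m³, cost = 5.160 $/kg
  alloy L: σ_y = 394.0 MPa, ρ = 3124 kg/m³, cost = 30.86 $/kg
  alloy V: M = 44.7 kN·m per $
  alloy D: M = 9.77 kN·m per $
  alloy G: M = 6.18 kN·m per $
  alloy F: M = 6.04 kN·m per $
  alloy L: M = 4.09 kN·m per $
  alloy S: M = 3.23 kN·m per $
Alloy V has the largest M.

alloy V, M = 44.7 kN·m per $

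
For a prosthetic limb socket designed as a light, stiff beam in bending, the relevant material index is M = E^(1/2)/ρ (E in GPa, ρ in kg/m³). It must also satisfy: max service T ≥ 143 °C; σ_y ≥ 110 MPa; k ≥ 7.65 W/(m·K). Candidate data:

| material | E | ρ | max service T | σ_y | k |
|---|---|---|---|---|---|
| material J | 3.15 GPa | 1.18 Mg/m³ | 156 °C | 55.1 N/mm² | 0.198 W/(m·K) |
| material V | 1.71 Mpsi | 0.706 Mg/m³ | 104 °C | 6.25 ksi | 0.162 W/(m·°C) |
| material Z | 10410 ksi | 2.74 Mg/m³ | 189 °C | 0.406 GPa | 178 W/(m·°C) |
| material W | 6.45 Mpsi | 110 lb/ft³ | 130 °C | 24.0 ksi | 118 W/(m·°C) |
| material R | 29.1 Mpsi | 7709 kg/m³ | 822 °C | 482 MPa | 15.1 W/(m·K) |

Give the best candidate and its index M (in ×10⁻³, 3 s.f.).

material Z, M = 3.09×10⁻³

Screen on constraints: max service T ≥ 143 °C; σ_y ≥ 110 MPa; k ≥ 7.65 W/(m·K). Survivors: material Z, material R.
Convert each candidate to consistent units, then evaluate M:
  material Z: E = 71.77 GPa, ρ = 2740 kg/m³
  material R: E = 200.6 GPa, ρ = 7709 kg/m³
  material Z: M = 3.09×10⁻³
  material R: M = 1.84×10⁻³
Material Z has the largest M.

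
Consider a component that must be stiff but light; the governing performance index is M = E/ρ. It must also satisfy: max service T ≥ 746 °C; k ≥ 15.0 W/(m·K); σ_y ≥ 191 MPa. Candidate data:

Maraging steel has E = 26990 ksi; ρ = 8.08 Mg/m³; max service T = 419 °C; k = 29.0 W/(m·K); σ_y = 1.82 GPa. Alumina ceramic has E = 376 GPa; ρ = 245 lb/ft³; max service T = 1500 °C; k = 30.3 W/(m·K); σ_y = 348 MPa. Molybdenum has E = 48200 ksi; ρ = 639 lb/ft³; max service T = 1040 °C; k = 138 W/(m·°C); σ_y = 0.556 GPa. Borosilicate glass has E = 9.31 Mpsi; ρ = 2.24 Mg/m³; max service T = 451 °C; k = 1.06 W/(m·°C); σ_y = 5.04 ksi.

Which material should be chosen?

alumina ceramic

Screen on constraints: max service T ≥ 746 °C; k ≥ 15.0 W/(m·K); σ_y ≥ 191 MPa. Survivors: alumina ceramic, molybdenum.
In SI units:
  alumina ceramic: E = 376.0 GPa, ρ = 3925 kg/m³
  molybdenum: E = 332.3 GPa, ρ = 10240 kg/m³
  alumina ceramic: M = 95.8 MN·m/kg
  molybdenum: M = 32.5 MN·m/kg
The maximum is for alumina ceramic.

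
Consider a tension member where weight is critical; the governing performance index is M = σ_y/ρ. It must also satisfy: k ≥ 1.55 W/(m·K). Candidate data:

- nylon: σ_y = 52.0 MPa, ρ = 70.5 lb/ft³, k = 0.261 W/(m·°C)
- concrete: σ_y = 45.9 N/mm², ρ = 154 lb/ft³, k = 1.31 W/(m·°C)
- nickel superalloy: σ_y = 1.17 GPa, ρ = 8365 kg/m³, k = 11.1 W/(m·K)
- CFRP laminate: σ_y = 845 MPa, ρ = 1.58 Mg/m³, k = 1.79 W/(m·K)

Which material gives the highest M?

Screen on constraints: k ≥ 1.55 W/(m·K). Survivors: nickel superalloy, CFRP laminate.
After converting to SI:
  nickel superalloy: σ_y = 1170 MPa, ρ = 8365 kg/m³
  CFRP laminate: σ_y = 845.0 MPa, ρ = 1580 kg/m³
  CFRP laminate: M = 535 kN·m/kg
  nickel superalloy: M = 140 kN·m/kg
CFRP laminate ranks first.

CFRP laminate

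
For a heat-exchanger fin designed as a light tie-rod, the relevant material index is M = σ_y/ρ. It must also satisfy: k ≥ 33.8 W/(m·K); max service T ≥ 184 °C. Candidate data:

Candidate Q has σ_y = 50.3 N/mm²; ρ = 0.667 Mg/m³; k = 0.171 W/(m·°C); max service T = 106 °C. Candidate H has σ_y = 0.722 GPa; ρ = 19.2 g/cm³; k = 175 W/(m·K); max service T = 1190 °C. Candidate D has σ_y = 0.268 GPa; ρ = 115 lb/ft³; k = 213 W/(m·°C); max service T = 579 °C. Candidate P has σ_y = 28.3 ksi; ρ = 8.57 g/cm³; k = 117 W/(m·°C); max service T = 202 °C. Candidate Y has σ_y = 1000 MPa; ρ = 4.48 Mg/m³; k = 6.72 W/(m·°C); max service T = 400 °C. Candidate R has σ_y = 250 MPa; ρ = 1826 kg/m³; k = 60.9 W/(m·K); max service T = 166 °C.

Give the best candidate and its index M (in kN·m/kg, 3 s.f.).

candidate D, M = 145 kN·m/kg

Screen on constraints: k ≥ 33.8 W/(m·K); max service T ≥ 184 °C. Survivors: candidate H, candidate D, candidate P.
Putting every candidate on a common basis:
  candidate H: σ_y = 722.0 MPa, ρ = 19200 kg/m³
  candidate D: σ_y = 268.0 MPa, ρ = 1842 kg/m³
  candidate P: σ_y = 195.1 MPa, ρ = 8570 kg/m³
  candidate D: M = 145 kN·m/kg
  candidate H: M = 37.6 kN·m/kg
  candidate P: M = 22.8 kN·m/kg
Highest index: candidate D.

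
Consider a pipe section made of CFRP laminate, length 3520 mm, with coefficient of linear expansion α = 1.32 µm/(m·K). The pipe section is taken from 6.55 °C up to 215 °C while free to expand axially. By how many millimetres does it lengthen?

0.969 mm

ΔT = 215 − 6.55 = 208.4 K.
ΔL = α·L₀·ΔT = 1.32×10⁻⁶ × 3520 mm × 208.4 K = 0.969 mm.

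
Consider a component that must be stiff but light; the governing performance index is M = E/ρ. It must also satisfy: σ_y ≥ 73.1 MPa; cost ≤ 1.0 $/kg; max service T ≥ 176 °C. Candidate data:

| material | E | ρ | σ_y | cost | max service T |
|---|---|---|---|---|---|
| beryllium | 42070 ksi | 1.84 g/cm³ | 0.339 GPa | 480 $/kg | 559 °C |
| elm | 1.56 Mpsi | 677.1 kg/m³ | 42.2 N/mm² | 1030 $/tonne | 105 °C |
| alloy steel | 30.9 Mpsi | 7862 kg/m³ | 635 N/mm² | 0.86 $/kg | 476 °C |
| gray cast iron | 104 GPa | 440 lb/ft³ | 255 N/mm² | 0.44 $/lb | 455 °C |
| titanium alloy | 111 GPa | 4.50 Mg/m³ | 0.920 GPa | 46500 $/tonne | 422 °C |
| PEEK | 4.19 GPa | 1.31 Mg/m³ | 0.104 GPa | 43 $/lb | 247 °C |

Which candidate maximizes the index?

Screen on constraints: σ_y ≥ 73.1 MPa; cost ≤ 1.0 $/kg; max service T ≥ 176 °C. Survivors: alloy steel, gray cast iron.
Normalizing units and computing the index:
  alloy steel: E = 213.0 GPa, ρ = 7862 kg/m³
  gray cast iron: E = 104.0 GPa, ρ = 7048 kg/m³
  alloy steel: M = 27.1 MN·m/kg
  gray cast iron: M = 14.8 MN·m/kg
The maximum is for alloy steel.

alloy steel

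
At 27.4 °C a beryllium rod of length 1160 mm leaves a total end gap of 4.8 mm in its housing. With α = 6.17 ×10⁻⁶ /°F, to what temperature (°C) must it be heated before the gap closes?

400 °C

α = 6.17×10⁻⁶/°F × 9/5 = 11.1×10⁻⁶/K.
α·L₀·ΔT = 4.8 mm ⇒ ΔT = 4.8 / (11.1×10⁻⁶ × 1160.0) = 372.6 K.
T = 27.4 + 372.6 = 400.0 °C.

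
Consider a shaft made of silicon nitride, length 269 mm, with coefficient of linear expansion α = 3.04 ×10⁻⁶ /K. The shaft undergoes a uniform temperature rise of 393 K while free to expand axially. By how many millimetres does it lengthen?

0.321 mm

ΔL = α·L₀·ΔT = 3.04×10⁻⁶ × 269 mm × 393.0 K = 0.321 mm.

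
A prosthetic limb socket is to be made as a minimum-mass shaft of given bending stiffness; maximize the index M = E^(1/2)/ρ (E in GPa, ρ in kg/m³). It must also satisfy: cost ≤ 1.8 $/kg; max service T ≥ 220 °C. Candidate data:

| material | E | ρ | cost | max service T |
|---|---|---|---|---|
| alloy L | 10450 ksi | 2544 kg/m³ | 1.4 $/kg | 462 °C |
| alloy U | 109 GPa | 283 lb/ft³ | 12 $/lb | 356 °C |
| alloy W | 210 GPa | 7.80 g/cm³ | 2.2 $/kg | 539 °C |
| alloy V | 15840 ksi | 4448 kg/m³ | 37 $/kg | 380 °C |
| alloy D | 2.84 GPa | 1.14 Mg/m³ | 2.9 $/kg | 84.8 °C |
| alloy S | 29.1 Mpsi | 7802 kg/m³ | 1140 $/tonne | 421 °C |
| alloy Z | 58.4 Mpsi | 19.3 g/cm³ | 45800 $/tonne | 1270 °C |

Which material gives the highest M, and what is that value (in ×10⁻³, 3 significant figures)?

Screen on constraints: cost ≤ 1.8 $/kg; max service T ≥ 220 °C. Survivors: alloy L, alloy S.
Normalizing units and computing the index:
  alloy L: E = 72.05 GPa, ρ = 2544 kg/m³
  alloy S: E = 200.6 GPa, ρ = 7802 kg/m³
  alloy L: M = 3.34×10⁻³
  alloy S: M = 1.82×10⁻³
The maximum is for alloy L.

alloy L, M = 3.34×10⁻³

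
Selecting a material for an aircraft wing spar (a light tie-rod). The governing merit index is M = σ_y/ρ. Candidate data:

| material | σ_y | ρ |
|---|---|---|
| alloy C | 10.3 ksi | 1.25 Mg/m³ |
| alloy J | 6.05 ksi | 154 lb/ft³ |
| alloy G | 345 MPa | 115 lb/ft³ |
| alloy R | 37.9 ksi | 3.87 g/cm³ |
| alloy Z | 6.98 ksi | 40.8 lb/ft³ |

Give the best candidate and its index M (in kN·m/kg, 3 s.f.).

Convert each candidate to consistent units, then evaluate M:
  alloy C: σ_y = 71.02 MPa, ρ = 1250 kg/m³
  alloy J: σ_y = 41.71 MPa, ρ = 2467 kg/m³
  alloy G: σ_y = 345.0 MPa, ρ = 1842 kg/m³
  alloy R: σ_y = 261.3 MPa, ρ = 3870 kg/m³
  alloy Z: σ_y = 48.13 MPa, ρ = 653.6 kg/m³
  alloy G: M = 187 kN·m/kg
  alloy Z: M = 73.6 kN·m/kg
  alloy R: M = 67.5 kN·m/kg
  alloy C: M = 56.8 kN·m/kg
  alloy J: M = 16.9 kN·m/kg
The maximum is for alloy G.

alloy G, M = 187 kN·m/kg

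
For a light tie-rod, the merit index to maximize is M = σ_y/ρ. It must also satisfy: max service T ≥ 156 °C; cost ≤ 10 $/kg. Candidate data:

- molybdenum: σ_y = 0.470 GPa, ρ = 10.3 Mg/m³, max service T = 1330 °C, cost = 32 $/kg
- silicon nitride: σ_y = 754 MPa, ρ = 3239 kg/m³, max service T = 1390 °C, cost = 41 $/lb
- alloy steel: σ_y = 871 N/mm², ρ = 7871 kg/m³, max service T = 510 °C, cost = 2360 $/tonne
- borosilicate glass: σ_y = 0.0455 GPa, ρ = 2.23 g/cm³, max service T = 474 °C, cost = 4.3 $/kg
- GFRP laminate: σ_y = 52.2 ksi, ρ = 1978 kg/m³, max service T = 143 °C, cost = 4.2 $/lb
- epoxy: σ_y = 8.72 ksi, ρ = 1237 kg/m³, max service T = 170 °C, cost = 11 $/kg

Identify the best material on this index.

Screen on constraints: max service T ≥ 156 °C; cost ≤ 10 $/kg. Survivors: alloy steel, borosilicate glass.
After converting to SI:
  alloy steel: σ_y = 871.0 MPa, ρ = 7871 kg/m³
  borosilicate glass: σ_y = 45.50 MPa, ρ = 2230 kg/m³
  alloy steel: M = 111 kN·m/kg
  borosilicate glass: M = 20.4 kN·m/kg
Alloy steel ranks first.

alloy steel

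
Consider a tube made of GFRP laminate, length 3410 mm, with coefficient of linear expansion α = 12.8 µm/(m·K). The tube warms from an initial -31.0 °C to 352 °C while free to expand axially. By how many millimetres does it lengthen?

ΔT = 352 − (-31.0) = 383.0 K.
ΔL = α·L₀·ΔT = 12.8×10⁻⁶ × 3410 mm × 383.0 K = 16.7 mm.

16.7 mm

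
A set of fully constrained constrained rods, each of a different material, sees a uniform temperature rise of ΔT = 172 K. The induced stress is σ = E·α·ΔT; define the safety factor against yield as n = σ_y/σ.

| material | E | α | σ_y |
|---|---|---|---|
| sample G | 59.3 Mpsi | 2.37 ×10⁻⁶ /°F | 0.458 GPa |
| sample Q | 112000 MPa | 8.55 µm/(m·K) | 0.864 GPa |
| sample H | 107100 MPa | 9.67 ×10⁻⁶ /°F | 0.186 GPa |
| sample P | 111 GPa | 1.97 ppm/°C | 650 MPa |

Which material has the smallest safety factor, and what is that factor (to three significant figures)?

Converting E to GPa, α to ×10⁻⁶/K, σ_y to MPa, then σ and n for each:
  sample G: E = 408.9, α = 4.27, σ_y = 458.0 → σ = 300 MPa, n = 1.53
  sample Q: E = 112.0, α = 8.55, σ_y = 864.0 → σ = 165 MPa, n = 5.25
  sample H: E = 107.1, α = 17.4, σ_y = 186.0 → σ = 321 MPa, n = 0.580
  sample P: E = 111.0, α = 1.97, σ_y = 650.0 → σ = 37.6 MPa, n = 17.3
The minimum is sample H at n = 0.580.

sample H, n = 0.580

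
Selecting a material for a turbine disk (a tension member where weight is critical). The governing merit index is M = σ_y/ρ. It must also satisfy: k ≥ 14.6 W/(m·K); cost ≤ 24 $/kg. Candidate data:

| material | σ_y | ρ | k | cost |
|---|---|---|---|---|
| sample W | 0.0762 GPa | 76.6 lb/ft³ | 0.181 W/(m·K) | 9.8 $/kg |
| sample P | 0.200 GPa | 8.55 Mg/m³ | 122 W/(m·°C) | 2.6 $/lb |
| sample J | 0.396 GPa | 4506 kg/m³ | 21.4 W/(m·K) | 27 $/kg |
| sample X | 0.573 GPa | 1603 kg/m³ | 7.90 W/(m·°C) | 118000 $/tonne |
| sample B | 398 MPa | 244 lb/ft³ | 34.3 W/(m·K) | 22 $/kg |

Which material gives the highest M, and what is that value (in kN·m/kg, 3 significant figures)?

Screen on constraints: k ≥ 14.6 W/(m·K); cost ≤ 24 $/kg. Survivors: sample P, sample B.
After converting to SI:
  sample P: σ_y = 200.0 MPa, ρ = 8550 kg/m³
  sample B: σ_y = 398.0 MPa, ρ = 3909 kg/m³
  sample B: M = 102 kN·m/kg
  sample P: M = 23.4 kN·m/kg
Sample B ranks first.

sample B, M = 102 kN·m/kg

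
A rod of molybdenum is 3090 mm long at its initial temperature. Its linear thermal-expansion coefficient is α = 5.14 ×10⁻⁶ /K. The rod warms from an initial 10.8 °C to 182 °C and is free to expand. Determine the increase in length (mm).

ΔT = 182 − 10.8 = 171.2 K.
ΔL = α·L₀·ΔT = 5.14×10⁻⁶ × 3090 mm × 171.2 K = 2.72 mm.

2.72 mm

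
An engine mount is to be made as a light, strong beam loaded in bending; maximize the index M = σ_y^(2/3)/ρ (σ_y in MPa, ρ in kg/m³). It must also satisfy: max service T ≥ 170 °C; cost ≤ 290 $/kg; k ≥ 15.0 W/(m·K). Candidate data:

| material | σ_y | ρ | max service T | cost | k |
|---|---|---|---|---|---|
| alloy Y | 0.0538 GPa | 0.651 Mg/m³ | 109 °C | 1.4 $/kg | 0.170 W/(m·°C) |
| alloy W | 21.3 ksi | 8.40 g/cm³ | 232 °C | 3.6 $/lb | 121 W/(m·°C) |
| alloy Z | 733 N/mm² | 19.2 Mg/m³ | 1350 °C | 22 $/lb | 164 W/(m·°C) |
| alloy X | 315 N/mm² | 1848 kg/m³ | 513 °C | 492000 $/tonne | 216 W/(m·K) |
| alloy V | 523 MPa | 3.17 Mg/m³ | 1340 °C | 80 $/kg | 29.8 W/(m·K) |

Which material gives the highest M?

Screen on constraints: max service T ≥ 170 °C; cost ≤ 290 $/kg; k ≥ 15.0 W/(m·K). Survivors: alloy W, alloy Z, alloy V.
Normalizing units and computing the index:
  alloy W: σ_y = 146.9 MPa, ρ = 8400 kg/m³
  alloy Z: σ_y = 733.0 MPa, ρ = 19200 kg/m³
  alloy V: σ_y = 523.0 MPa, ρ = 3170 kg/m³
  alloy V: M = 20.5×10⁻³
  alloy Z: M = 4.23×10⁻³
  alloy W: M = 3.31×10⁻³
Highest index: alloy V.

alloy V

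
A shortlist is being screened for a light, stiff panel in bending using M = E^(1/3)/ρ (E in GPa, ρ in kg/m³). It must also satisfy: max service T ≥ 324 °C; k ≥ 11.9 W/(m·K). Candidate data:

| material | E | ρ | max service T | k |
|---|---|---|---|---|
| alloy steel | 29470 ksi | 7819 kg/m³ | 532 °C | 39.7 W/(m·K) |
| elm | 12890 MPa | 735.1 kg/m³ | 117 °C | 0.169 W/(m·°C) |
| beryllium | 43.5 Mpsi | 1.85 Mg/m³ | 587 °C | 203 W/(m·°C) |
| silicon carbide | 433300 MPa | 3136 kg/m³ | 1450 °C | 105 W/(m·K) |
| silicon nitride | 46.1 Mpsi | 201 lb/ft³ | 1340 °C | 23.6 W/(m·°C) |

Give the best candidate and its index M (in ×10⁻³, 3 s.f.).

Screen on constraints: max service T ≥ 324 °C; k ≥ 11.9 W/(m·K). Survivors: alloy steel, beryllium, silicon carbide, silicon nitride.
In SI units:
  alloy steel: E = 203.2 GPa, ρ = 7819 kg/m³
  beryllium: E = 299.9 GPa, ρ = 1850 kg/m³
  silicon carbide: E = 433.3 GPa, ρ = 3136 kg/m³
  silicon nitride: E = 317.8 GPa, ρ = 3220 kg/m³
  beryllium: M = 3.62×10⁻³
  silicon carbide: M = 2.41×10⁻³
  silicon nitride: M = 2.12×10⁻³
  alloy steel: M = 0.752×10⁻³
Highest index: beryllium.

beryllium, M = 3.62×10⁻³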